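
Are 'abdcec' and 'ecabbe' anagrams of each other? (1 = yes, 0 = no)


Sort characters of 'abdcec': 'abccde'
Sort characters of 'ecabbe': 'abbcee'
Sorted forms differ -> they are NOT anagrams
Result: 0

0


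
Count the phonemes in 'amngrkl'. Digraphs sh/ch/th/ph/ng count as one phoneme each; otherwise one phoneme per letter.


Parsing 'amngrkl' greedily, digraphs first:
  'a' -> vowel phoneme (phonemes so far: 1)
  'm' -> consonant phoneme (phonemes so far: 2)
  'ng' -> digraph (1 consonant phoneme) (phonemes so far: 3)
  'r' -> consonant phoneme (phonemes so far: 4)
  'k' -> consonant phoneme (phonemes so far: 5)
  'l' -> consonant phoneme (phonemes so far: 6)
Total phonemes: 6

6


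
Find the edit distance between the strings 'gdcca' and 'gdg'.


Building DP table for s1='gdcca' (len 5) and s2='gdg' (len 3):
       g  d  g
    0  1  2  3
  g 1  0  1  2
  d 2  1  0  1
  c 3  2  1  1
  c 4  3  2  2
  a 5  4  3  3
Edit distance = dp[5][3] = 3

3


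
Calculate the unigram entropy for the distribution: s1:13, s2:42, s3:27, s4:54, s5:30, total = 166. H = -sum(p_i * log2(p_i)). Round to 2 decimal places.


Computing entropy H = -sum(p_i * log2(p_i)):
  s1: p = 13/166 = 0.0783, -p*log2(p) = 0.2878
  s2: p = 42/166 = 0.2530, -p*log2(p) = 0.5017
  s3: p = 27/166 = 0.1627, -p*log2(p) = 0.4262
  s4: p = 54/166 = 0.3253, -p*log2(p) = 0.5270
  s5: p = 30/166 = 0.1807, -p*log2(p) = 0.4461
H = sum of terms = 2.1888
Rounded to 2 decimals: 2.19

2.19


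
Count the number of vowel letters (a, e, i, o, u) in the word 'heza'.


Scanning each character of 'heza':
  Position 1: 'h' -> consonant (running count: 0)
  Position 2: 'e' -> vowel (running count: 1)
  Position 3: 'z' -> consonant (running count: 1)
  Position 4: 'a' -> vowel (running count: 2)
Total vowels: 2

2


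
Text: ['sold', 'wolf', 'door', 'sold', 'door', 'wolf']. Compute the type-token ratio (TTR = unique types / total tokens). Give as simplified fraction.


Tokens: 6
Unique types: ('door', 'sold', 'wolf') = 3
TTR = 3/6
Simplify: divide both by 3 -> 1/2
TTR = 1/2

1/2


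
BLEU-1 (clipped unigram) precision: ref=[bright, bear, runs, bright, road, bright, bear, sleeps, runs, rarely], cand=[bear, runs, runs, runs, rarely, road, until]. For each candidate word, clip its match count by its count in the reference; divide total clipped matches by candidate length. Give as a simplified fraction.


Reference word counts: {'bear': 2, 'bright': 3, 'rarely': 1, 'road': 1, 'runs': 2, 'sleeps': 1}
Checking each candidate word (with clipping):
  'bear' -> in reference (ref count 2, used 1/2) -> match (matches: 1)
  'runs' -> in reference (ref count 2, used 1/2) -> match (matches: 2)
  'runs' -> in reference (ref count 2, used 2/2) -> match (matches: 3)
  'runs' -> ref count 2 already used up (2/2) -> clipped, no match (matches: 3)
  'rarely' -> in reference (ref count 1, used 1/1) -> match (matches: 4)
  'road' -> in reference (ref count 1, used 1/1) -> match (matches: 5)
  'until' -> not in reference -> no match (matches: 5)
Clipped matches: 5, Candidate length: 7
Precision = 5/7

5/7


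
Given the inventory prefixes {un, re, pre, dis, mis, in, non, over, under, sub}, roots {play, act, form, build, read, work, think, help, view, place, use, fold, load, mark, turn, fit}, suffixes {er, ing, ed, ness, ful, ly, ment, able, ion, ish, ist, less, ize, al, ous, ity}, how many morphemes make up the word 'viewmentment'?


Segmenting 'viewmentment' against the inventory:
  'view' -> root (morpheme 1)
  'ment' -> suffix (morpheme 2)
  'ment' -> suffix (morpheme 3)
Total morphemes: 3

3


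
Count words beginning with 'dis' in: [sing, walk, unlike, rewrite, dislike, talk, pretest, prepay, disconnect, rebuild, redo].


Checking each word for prefix 'dis':
  'sing' -> no (count: 0)
  'walk' -> no (count: 0)
  'unlike' -> no (count: 0)
  'rewrite' -> no (count: 0)
  'dislike' -> YES, starts with 'dis' (count: 1)
  'talk' -> no (count: 1)
  'pretest' -> no (count: 1)
  'prepay' -> no (count: 1)
  'disconnect' -> YES, starts with 'dis' (count: 2)
  'rebuild' -> no (count: 2)
  'redo' -> no (count: 2)
Total with prefix 'dis': 2

2


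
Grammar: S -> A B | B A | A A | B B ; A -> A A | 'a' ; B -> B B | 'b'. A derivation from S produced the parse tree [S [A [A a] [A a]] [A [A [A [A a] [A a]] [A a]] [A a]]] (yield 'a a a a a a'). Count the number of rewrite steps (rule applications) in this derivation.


Every bracketed nonterminal node [X ...] in the tree is produced by exactly one rule application.
Reading the tree off as a leftmost derivation:
  Step 1: S  =>  A A   (applied S -> A A)
  Step 2: A A  =>  A A A   (applied A -> A A)
  Step 3: A A A  =>  a A A   (applied A -> a)
  Step 4: a A A  =>  a a A   (applied A -> a)
  Step 5: a a A  =>  a a A A   (applied A -> A A)
  Step 6: a a A A  =>  a a A A A   (applied A -> A A)
  Step 7: a a A A A  =>  a a A A A A   (applied A -> A A)
  Step 8: a a A A A A  =>  a a a A A A   (applied A -> a)
  Step 9: a a a A A A  =>  a a a a A A   (applied A -> a)
  Step 10: a a a a A A  =>  a a a a a A   (applied A -> a)
  Step 11: a a a a a A  =>  a a a a a a   (applied A -> a)
Final yield: a a a a a a
Total rewrite steps: 11

11


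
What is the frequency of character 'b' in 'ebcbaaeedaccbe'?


Scanning 'ebcbaaeedaccbe' for 'b':
  Position 1: 'b' -> MATCH (count: 1)
  Position 3: 'b' -> MATCH (count: 2)
  Position 12: 'b' -> MATCH (count: 3)
Total occurrences of 'b': 3

3


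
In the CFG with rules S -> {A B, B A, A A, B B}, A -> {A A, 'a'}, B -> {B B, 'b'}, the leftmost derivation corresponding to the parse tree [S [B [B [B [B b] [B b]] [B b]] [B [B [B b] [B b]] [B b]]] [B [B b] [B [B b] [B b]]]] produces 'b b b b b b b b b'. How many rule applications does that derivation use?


Every bracketed nonterminal node [X ...] in the tree is produced by exactly one rule application.
Reading the tree off as a leftmost derivation:
  Step 1: S  =>  B B   (applied S -> B B)
  Step 2: B B  =>  B B B   (applied B -> B B)
  Step 3: B B B  =>  B B B B   (applied B -> B B)
  Step 4: B B B B  =>  B B B B B   (applied B -> B B)
  Step 5: B B B B B  =>  b B B B B   (applied B -> b)
  Step 6: b B B B B  =>  b b B B B   (applied B -> b)
  Step 7: b b B B B  =>  b b b B B   (applied B -> b)
  Step 8: b b b B B  =>  b b b B B B   (applied B -> B B)
  Step 9: b b b B B B  =>  b b b B B B B   (applied B -> B B)
  Step 10: b b b B B B B  =>  b b b b B B B   (applied B -> b)
  Step 11: b b b b B B B  =>  b b b b b B B   (applied B -> b)
  Step 12: b b b b b B B  =>  b b b b b b B   (applied B -> b)
  Step 13: b b b b b b B  =>  b b b b b b B B   (applied B -> B B)
  Step 14: b b b b b b B B  =>  b b b b b b b B   (applied B -> b)
  Step 15: b b b b b b b B  =>  b b b b b b b B B   (applied B -> B B)
  Step 16: b b b b b b b B B  =>  b b b b b b b b B   (applied B -> b)
  Step 17: b b b b b b b b B  =>  b b b b b b b b b   (applied B -> b)
Final yield: b b b b b b b b b
Total rewrite steps: 17

17


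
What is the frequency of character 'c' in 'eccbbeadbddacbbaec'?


Scanning 'eccbbeadbddacbbaec' for 'c':
  Position 1: 'c' -> MATCH (count: 1)
  Position 2: 'c' -> MATCH (count: 2)
  Position 12: 'c' -> MATCH (count: 3)
  Position 17: 'c' -> MATCH (count: 4)
Total occurrences of 'c': 4

4


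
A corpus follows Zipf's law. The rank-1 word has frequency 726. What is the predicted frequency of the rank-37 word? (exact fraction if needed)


Zipf's law: freq(rank) = f1 / rank
f1 = 726, rank = 37
freq = 726 / 37
GCD(726, 37) = 1
Simplified: 726/37

726/37


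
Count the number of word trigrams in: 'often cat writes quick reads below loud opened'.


Word trigrams from [8] words:
  Trigram 1: (often cat writes)
  Trigram 2: (cat writes quick)
  Trigram 3: (writes quick reads)
  Trigram 4: (quick reads below)
  Trigram 5: (reads below loud)
  Trigram 6: (below loud opened)
Total word trigrams: 8 - 2 = 6

6


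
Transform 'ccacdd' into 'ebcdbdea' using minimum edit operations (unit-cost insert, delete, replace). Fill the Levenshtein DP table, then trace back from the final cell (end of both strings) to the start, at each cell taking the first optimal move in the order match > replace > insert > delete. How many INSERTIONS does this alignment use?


Edit distance = 6. Backtracking from cell (6, 8) with preference match > replace > insert > delete,
then listing the resulting alignment 'ccacdd' -> 'ebcdbdea' left to right:
  Step 1: insert 'e' [insertion #1]
  Step 2: replace c->b
  Step 3: keep 'c'
  Step 4: replace a->d
  Step 5: replace c->b
  Step 6: keep 'd'
  Step 7: insert 'e' [insertion #2]
  Step 8: replace d->a
Total insertions: 2

2


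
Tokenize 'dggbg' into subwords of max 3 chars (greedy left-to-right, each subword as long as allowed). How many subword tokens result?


'dggbg' has 5 characters.
Chunking with max size 3:
  Chunk 1: 'dgg' (positions 0-2)
  Chunk 2: 'bg' (positions 3-4)
Total chunks: ceil(5 / 3) = 2

2


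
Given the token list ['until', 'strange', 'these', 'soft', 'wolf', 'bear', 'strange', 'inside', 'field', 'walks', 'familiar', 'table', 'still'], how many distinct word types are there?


Listing all tokens and tracking unique types:
  Token 1: 'until' -> NEW (unique so far: 1)
  Token 2: 'strange' -> NEW (unique so far: 2)
  Token 3: 'these' -> NEW (unique so far: 3)
  Token 4: 'soft' -> NEW (unique so far: 4)
  Token 5: 'wolf' -> NEW (unique so far: 5)
  Token 6: 'bear' -> NEW (unique so far: 6)
  Token 7: 'strange' -> duplicate (unique so far: 6)
  Token 8: 'inside' -> NEW (unique so far: 7)
  Token 9: 'field' -> NEW (unique so far: 8)
  Token 10: 'walks' -> NEW (unique so far: 9)
  Token 11: 'familiar' -> NEW (unique so far: 10)
  Token 12: 'table' -> NEW (unique so far: 11)
  Token 13: 'still' -> NEW (unique so far: 12)
Unique types: ('bear', 'familiar', 'field', 'inside', 'soft', 'still', 'strange', 'table', 'these', 'until', 'walks', 'wolf')
Vocabulary size: 12

12


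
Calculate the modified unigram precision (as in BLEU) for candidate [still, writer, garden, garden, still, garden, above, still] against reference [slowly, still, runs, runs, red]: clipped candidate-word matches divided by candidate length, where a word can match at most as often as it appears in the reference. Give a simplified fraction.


Reference word counts: {'red': 1, 'runs': 2, 'slowly': 1, 'still': 1}
Checking each candidate word (with clipping):
  'still' -> in reference (ref count 1, used 1/1) -> match (matches: 1)
  'writer' -> not in reference -> no match (matches: 1)
  'garden' -> not in reference -> no match (matches: 1)
  'garden' -> not in reference -> no match (matches: 1)
  'still' -> ref count 1 already used up (1/1) -> clipped, no match (matches: 1)
  'garden' -> not in reference -> no match (matches: 1)
  'above' -> not in reference -> no match (matches: 1)
  'still' -> ref count 1 already used up (1/1) -> clipped, no match (matches: 1)
Clipped matches: 1, Candidate length: 8
Precision = 1/8

1/8


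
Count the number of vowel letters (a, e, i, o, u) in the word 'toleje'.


Scanning each character of 'toleje':
  Position 1: 't' -> consonant (running count: 0)
  Position 2: 'o' -> vowel (running count: 1)
  Position 3: 'l' -> consonant (running count: 1)
  Position 4: 'e' -> vowel (running count: 2)
  Position 5: 'j' -> consonant (running count: 2)
  Position 6: 'e' -> vowel (running count: 3)
Total vowels: 3

3


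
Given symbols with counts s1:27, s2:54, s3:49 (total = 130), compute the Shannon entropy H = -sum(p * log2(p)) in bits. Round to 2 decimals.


Computing entropy H = -sum(p_i * log2(p_i)):
  s1: p = 27/130 = 0.2077, -p*log2(p) = 0.4709
  s2: p = 54/130 = 0.4154, -p*log2(p) = 0.5265
  s3: p = 49/130 = 0.3769, -p*log2(p) = 0.5306
H = sum of terms = 1.5280
Rounded to 2 decimals: 1.53

1.53


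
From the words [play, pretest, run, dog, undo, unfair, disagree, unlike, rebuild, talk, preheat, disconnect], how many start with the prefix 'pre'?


Checking each word for prefix 'pre':
  'play' -> no (count: 0)
  'pretest' -> YES, starts with 'pre' (count: 1)
  'run' -> no (count: 1)
  'dog' -> no (count: 1)
  'undo' -> no (count: 1)
  'unfair' -> no (count: 1)
  'disagree' -> no (count: 1)
  'unlike' -> no (count: 1)
  'rebuild' -> no (count: 1)
  'talk' -> no (count: 1)
  'preheat' -> YES, starts with 'pre' (count: 2)
  'disconnect' -> no (count: 2)
Total with prefix 'pre': 2

2


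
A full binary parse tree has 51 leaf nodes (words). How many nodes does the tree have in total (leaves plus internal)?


Leaf nodes (terminals): 51
Internal nodes = n - 1 = 51 - 1 = 50
Total = leaves + internal = 51 + 50 = 101

101


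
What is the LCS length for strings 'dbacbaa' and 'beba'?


DP table for LCS of 'dbacbaa' and 'beba':
       b  e  b  a
    0  0  0  0  0
  d 0  0  0  0  0
  b 0  1  1  1  1
  a 0  1  1  1  2
  c 0  1  1  1  2
  b 0  1  1  2  2
  a 0  1  1  2  3
  a 0  1  1  2  3
LCS: 'bba'
LCS length = 3

3


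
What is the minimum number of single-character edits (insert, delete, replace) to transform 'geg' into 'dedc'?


Building DP table for s1='geg' (len 3) and s2='dedc' (len 4):
       d  e  d  c
    0  1  2  3  4
  g 1  1  2  3  4
  e 2  2  1  2  3
  g 3  3  2  2  3
Edit distance = dp[3][4] = 3

3


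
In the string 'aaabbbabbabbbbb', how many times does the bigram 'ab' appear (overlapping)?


Scanning 'aaabbbabbabbbbb' for bigram 'ab':
  Position 0: 'aa' -> no
  Position 1: 'aa' -> no
  Position 2: 'ab' -> MATCH
  Position 3: 'bb' -> no
  Position 4: 'bb' -> no
  Position 5: 'ba' -> no
  Position 6: 'ab' -> MATCH
  Position 7: 'bb' -> no
  Position 8: 'ba' -> no
  Position 9: 'ab' -> MATCH
  Position 10: 'bb' -> no
  Position 11: 'bb' -> no
  Position 12: 'bb' -> no
  Position 13: 'bb' -> no
Total matches: 3

3


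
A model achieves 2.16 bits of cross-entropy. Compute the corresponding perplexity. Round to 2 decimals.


Perplexity formula: PP = 2^H
H = 2.16
PP = 2^2.16
Decompose: 2^2.16 = 2^2 * 2^0.16
2^2 = 4, 2^0.16 ~ 1.1172871
PP ~ 4 * 1.1172871 = 4.4691484
Rounded to 2 decimals: 4.47

4.47


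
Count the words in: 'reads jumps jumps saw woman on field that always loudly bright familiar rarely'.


Counting words by splitting on spaces:
  Word 1: 'reads'
  Word 2: 'jumps'
  Word 3: 'jumps'
  Word 4: 'saw'
  Word 5: 'woman'
  Word 6: 'on'
  Word 7: 'field'
  Word 8: 'that'
  Word 9: 'always'
  Word 10: 'loudly'
  Word 11: 'bright'
  Word 12: 'familiar'
  Word 13: 'rarely'
Total words: 13

13


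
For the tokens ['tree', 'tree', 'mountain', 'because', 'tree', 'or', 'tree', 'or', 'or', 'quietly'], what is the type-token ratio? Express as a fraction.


Tokens: 10
Unique types: ('because', 'mountain', 'or', 'quietly', 'tree') = 5
TTR = 5/10
Simplify: divide both by 5 -> 1/2
TTR = 1/2

1/2


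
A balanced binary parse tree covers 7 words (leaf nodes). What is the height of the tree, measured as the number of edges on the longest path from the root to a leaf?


In a balanced binary tree with n leaves the deepest leaf is ceil(log2(n)) edges below the root.
log2(7) = 2.8074
ceil(2.8074) = 3
height (edges) = 3

3


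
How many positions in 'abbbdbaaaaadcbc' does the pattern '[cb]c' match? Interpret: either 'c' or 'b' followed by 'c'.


Pattern: [cb]c means either 'c' or 'b' followed by 'c'.
Scanning 'abbbdbaaaaadcbc' position-by-position:
  Pos 0: window 'ab' -> no
  Pos 1: window 'bb' -> no
  Pos 2: window 'bb' -> no
  Pos 3: window 'bd' -> no
  Pos 4: window 'db' -> no
  Pos 5: window 'ba' -> no
  Pos 6: window 'aa' -> no
  Pos 7: window 'aa' -> no
  Pos 8: window 'aa' -> no
  Pos 9: window 'aa' -> no
  Pos 10: window 'ad' -> no
  Pos 11: window 'dc' -> no
  Pos 12: window 'cb' -> no
  Pos 13: window 'bc' -> MATCH
  Pos 14: window 'c' -> no
Total matches: 1

1


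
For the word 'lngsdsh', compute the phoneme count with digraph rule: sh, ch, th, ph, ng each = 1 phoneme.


Parsing 'lngsdsh' greedily, digraphs first:
  'l' -> consonant phoneme (phonemes so far: 1)
  'ng' -> digraph (1 consonant phoneme) (phonemes so far: 2)
  's' -> consonant phoneme (phonemes so far: 3)
  'd' -> consonant phoneme (phonemes so far: 4)
  'sh' -> digraph (1 consonant phoneme) (phonemes so far: 5)
Total phonemes: 5

5


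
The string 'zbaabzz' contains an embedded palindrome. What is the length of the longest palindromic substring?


Scanning 'zbaabzz' for palindromic substrings.
Substring at positions 0-5: 'zbaabz'.
Check: reverse('zbaabz') = 'zbaabz' -> palindrome confirmed.
Neighbouring characters ('-' / 'z') break symmetry, so it cannot extend further.
No longer palindromic substring exists; longest length = 6

6


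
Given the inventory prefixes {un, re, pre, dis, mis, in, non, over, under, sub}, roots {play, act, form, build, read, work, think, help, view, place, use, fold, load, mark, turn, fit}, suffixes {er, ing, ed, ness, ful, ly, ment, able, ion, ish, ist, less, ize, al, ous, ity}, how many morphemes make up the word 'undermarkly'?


Segmenting 'undermarkly' against the inventory:
  'under' -> prefix (morpheme 1)
  'mark' -> root (morpheme 2)
  'ly' -> suffix (morpheme 3)
Total morphemes: 3

3


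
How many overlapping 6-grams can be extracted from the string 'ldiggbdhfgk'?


String 'ldiggbdhfgk' has length L = 11.
Number of overlapping n-grams = L - n + 1
Substituting: 11 - 6 + 1 = 6

6


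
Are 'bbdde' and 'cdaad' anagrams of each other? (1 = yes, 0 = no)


Sort characters of 'bbdde': 'bbdde'
Sort characters of 'cdaad': 'aacdd'
Sorted forms differ -> they are NOT anagrams
Result: 0

0


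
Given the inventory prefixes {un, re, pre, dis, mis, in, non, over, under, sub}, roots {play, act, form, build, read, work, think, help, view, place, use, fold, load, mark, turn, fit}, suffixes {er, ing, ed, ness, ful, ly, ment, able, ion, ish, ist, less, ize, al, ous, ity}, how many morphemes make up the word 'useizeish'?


Segmenting 'useizeish' against the inventory:
  'use' -> root (morpheme 1)
  'ize' -> suffix (morpheme 2)
  'ish' -> suffix (morpheme 3)
Total morphemes: 3

3


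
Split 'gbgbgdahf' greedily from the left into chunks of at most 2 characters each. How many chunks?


'gbgbgdahf' has 9 characters.
Chunking with max size 2:
  Chunk 1: 'gb' (positions 0-1)
  Chunk 2: 'gb' (positions 2-3)
  Chunk 3: 'gd' (positions 4-5)
  Chunk 4: 'ah' (positions 6-7)
  Chunk 5: 'f' (positions 8-8)
Total chunks: ceil(9 / 2) = 5

5


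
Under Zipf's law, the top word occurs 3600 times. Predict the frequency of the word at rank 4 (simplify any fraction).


Zipf's law: freq(rank) = f1 / rank
f1 = 3600, rank = 4
freq = 3600 / 4
= 900

900


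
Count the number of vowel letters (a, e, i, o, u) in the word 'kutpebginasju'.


Scanning each character of 'kutpebginasju':
  Position 1: 'k' -> consonant (running count: 0)
  Position 2: 'u' -> vowel (running count: 1)
  Position 3: 't' -> consonant (running count: 1)
  Position 4: 'p' -> consonant (running count: 1)
  Position 5: 'e' -> vowel (running count: 2)
  Position 6: 'b' -> consonant (running count: 2)
  Position 7: 'g' -> consonant (running count: 2)
  Position 8: 'i' -> vowel (running count: 3)
  Position 9: 'n' -> consonant (running count: 3)
  Position 10: 'a' -> vowel (running count: 4)
  Position 11: 's' -> consonant (running count: 4)
  Position 12: 'j' -> consonant (running count: 4)
  Position 13: 'u' -> vowel (running count: 5)
Total vowels: 5

5


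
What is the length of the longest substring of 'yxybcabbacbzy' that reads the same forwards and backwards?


Scanning 'yxybcabbacbzy' for palindromic substrings.
Substring at positions 3-10: 'bcabbacb'.
Check: reverse('bcabbacb') = 'bcabbacb' -> palindrome confirmed.
Neighbouring characters ('y' / 'z') break symmetry, so it cannot extend further.
No longer palindromic substring exists; longest length = 8

8


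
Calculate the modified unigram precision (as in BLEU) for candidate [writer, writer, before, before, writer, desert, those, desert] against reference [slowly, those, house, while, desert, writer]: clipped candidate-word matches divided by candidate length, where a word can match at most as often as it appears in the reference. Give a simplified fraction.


Reference word counts: {'desert': 1, 'house': 1, 'slowly': 1, 'those': 1, 'while': 1, 'writer': 1}
Checking each candidate word (with clipping):
  'writer' -> in reference (ref count 1, used 1/1) -> match (matches: 1)
  'writer' -> ref count 1 already used up (1/1) -> clipped, no match (matches: 1)
  'before' -> not in reference -> no match (matches: 1)
  'before' -> not in reference -> no match (matches: 1)
  'writer' -> ref count 1 already used up (1/1) -> clipped, no match (matches: 1)
  'desert' -> in reference (ref count 1, used 1/1) -> match (matches: 2)
  'those' -> in reference (ref count 1, used 1/1) -> match (matches: 3)
  'desert' -> ref count 1 already used up (1/1) -> clipped, no match (matches: 3)
Clipped matches: 3, Candidate length: 8
Precision = 3/8

3/8


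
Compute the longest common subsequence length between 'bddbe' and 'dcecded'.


DP table for LCS of 'bddbe' and 'dcecded':
       d  c  e  c  d  e  d
    0  0  0  0  0  0  0  0
  b 0  0  0  0  0  0  0  0
  d 0  1  1  1  1  1  1  1
  d 0  1  1  1  1  2  2  2
  b 0  1  1  1  1  2  2  2
  e 0  1  1  2  2  2  3  3
LCS: 'dde'
LCS length = 3

3


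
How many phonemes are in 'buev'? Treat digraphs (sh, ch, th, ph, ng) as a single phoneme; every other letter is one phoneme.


Parsing 'buev' greedily, digraphs first:
  'b' -> consonant phoneme (phonemes so far: 1)
  'u' -> vowel phoneme (phonemes so far: 2)
  'e' -> vowel phoneme (phonemes so far: 3)
  'v' -> consonant phoneme (phonemes so far: 4)
Total phonemes: 4

4


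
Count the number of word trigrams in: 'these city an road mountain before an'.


Word trigrams from [7] words:
  Trigram 1: (these city an)
  Trigram 2: (city an road)
  Trigram 3: (an road mountain)
  Trigram 4: (road mountain before)
  Trigram 5: (mountain before an)
Total word trigrams: 7 - 2 = 5

5


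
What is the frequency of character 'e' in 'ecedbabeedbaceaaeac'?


Scanning 'ecedbabeedbaceaaeac' for 'e':
  Position 0: 'e' -> MATCH (count: 1)
  Position 2: 'e' -> MATCH (count: 2)
  Position 7: 'e' -> MATCH (count: 3)
  Position 8: 'e' -> MATCH (count: 4)
  Position 13: 'e' -> MATCH (count: 5)
  Position 16: 'e' -> MATCH (count: 6)
Total occurrences of 'e': 6

6


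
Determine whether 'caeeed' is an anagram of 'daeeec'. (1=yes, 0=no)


Sort characters of 'caeeed': 'acdeee'
Sort characters of 'daeeec': 'acdeee'
Sorted forms match -> they ARE anagrams
Result: 1

1


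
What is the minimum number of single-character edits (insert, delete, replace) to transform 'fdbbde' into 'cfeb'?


Building DP table for s1='fdbbde' (len 6) and s2='cfeb' (len 4):
       c  f  e  b
    0  1  2  3  4
  f 1  1  1  2  3
  d 2  2  2  2  3
  b 3  3  3  3  2
  b 4  4  4  4  3
  d 5  5  5  5  4
  e 6  6  6  5  5
Edit distance = dp[6][4] = 5

5


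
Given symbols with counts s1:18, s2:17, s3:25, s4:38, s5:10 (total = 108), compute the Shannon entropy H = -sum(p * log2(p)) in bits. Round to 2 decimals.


Computing entropy H = -sum(p_i * log2(p_i)):
  s1: p = 18/108 = 0.1667, -p*log2(p) = 0.4308
  s2: p = 17/108 = 0.1574, -p*log2(p) = 0.4199
  s3: p = 25/108 = 0.2315, -p*log2(p) = 0.4887
  s4: p = 38/108 = 0.3519, -p*log2(p) = 0.5302
  s5: p = 10/108 = 0.0926, -p*log2(p) = 0.3179
H = sum of terms = 2.1875
Rounded to 2 decimals: 2.19

2.19


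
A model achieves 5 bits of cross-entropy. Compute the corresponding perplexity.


Perplexity formula: PP = 2^H
H = 5
PP = 2^5
Steps: 2^1 = 2, 2^2 = 4, 2^3 = 8, 2^4 = 16, 2^5 = 32
PP = 32

32


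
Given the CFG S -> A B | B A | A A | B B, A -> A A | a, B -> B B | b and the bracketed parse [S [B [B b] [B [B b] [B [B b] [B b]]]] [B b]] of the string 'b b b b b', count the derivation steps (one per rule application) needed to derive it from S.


Every bracketed nonterminal node [X ...] in the tree is produced by exactly one rule application.
Reading the tree off as a leftmost derivation:
  Step 1: S  =>  B B   (applied S -> B B)
  Step 2: B B  =>  B B B   (applied B -> B B)
  Step 3: B B B  =>  b B B   (applied B -> b)
  Step 4: b B B  =>  b B B B   (applied B -> B B)
  Step 5: b B B B  =>  b b B B   (applied B -> b)
  Step 6: b b B B  =>  b b B B B   (applied B -> B B)
  Step 7: b b B B B  =>  b b b B B   (applied B -> b)
  Step 8: b b b B B  =>  b b b b B   (applied B -> b)
  Step 9: b b b b B  =>  b b b b b   (applied B -> b)
Final yield: b b b b b
Total rewrite steps: 9

9


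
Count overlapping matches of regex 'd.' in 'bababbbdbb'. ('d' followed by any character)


Pattern: d. means 'd' followed by any character.
Scanning 'bababbbdbb' position-by-position:
  Pos 0: window 'ba' -> no
  Pos 1: window 'ab' -> no
  Pos 2: window 'ba' -> no
  Pos 3: window 'ab' -> no
  Pos 4: window 'bb' -> no
  Pos 5: window 'bb' -> no
  Pos 6: window 'bd' -> no
  Pos 7: window 'db' -> MATCH
  Pos 8: window 'bb' -> no
  Pos 9: window 'b' -> no
Total matches: 1

1


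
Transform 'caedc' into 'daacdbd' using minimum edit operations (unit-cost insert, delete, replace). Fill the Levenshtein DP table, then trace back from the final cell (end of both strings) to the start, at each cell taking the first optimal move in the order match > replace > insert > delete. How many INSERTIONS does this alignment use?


Edit distance = 5. Backtracking from cell (5, 7) with preference match > replace > insert > delete,
then listing the resulting alignment 'caedc' -> 'daacdbd' left to right:
  Step 1: insert 'd' [insertion #1]
  Step 2: replace c->a
  Step 3: keep 'a'
  Step 4: replace e->c
  Step 5: keep 'd'
  Step 6: insert 'b' [insertion #2]
  Step 7: replace c->d
Total insertions: 2

2


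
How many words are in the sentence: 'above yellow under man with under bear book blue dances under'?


Counting words by splitting on spaces:
  Word 1: 'above'
  Word 2: 'yellow'
  Word 3: 'under'
  Word 4: 'man'
  Word 5: 'with'
  Word 6: 'under'
  Word 7: 'bear'
  Word 8: 'book'
  Word 9: 'blue'
  Word 10: 'dances'
  Word 11: 'under'
Total words: 11

11


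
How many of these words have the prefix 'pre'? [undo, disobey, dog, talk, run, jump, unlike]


Checking each word for prefix 'pre':
  'undo' -> no (count: 0)
  'disobey' -> no (count: 0)
  'dog' -> no (count: 0)
  'talk' -> no (count: 0)
  'run' -> no (count: 0)
  'jump' -> no (count: 0)
  'unlike' -> no (count: 0)
Total with prefix 'pre': 0

0


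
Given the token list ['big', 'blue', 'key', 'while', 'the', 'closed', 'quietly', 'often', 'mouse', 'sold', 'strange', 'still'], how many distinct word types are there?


Listing all tokens and tracking unique types:
  Token 1: 'big' -> NEW (unique so far: 1)
  Token 2: 'blue' -> NEW (unique so far: 2)
  Token 3: 'key' -> NEW (unique so far: 3)
  Token 4: 'while' -> NEW (unique so far: 4)
  Token 5: 'the' -> NEW (unique so far: 5)
  Token 6: 'closed' -> NEW (unique so far: 6)
  Token 7: 'quietly' -> NEW (unique so far: 7)
  Token 8: 'often' -> NEW (unique so far: 8)
  Token 9: 'mouse' -> NEW (unique so far: 9)
  Token 10: 'sold' -> NEW (unique so far: 10)
  Token 11: 'strange' -> NEW (unique so far: 11)
  Token 12: 'still' -> NEW (unique so far: 12)
Unique types: ('big', 'blue', 'closed', 'key', 'mouse', 'often', 'quietly', 'sold', 'still', 'strange', 'the', 'while')
Vocabulary size: 12

12


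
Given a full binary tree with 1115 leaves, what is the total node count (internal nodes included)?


Leaf nodes (terminals): 1115
Internal nodes = n - 1 = 1115 - 1 = 1114
Total = leaves + internal = 1115 + 1114 = 2229

2229


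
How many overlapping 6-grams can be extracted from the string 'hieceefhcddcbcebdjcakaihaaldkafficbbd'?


String 'hieceefhcddcbcebdjcakaihaaldkafficbbd' has length L = 37.
Number of overlapping n-grams = L - n + 1
Substituting: 37 - 6 + 1 = 32

32


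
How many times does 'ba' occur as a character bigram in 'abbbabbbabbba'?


Scanning 'abbbabbbabbba' for bigram 'ba':
  Position 0: 'ab' -> no
  Position 1: 'bb' -> no
  Position 2: 'bb' -> no
  Position 3: 'ba' -> MATCH
  Position 4: 'ab' -> no
  Position 5: 'bb' -> no
  Position 6: 'bb' -> no
  Position 7: 'ba' -> MATCH
  Position 8: 'ab' -> no
  Position 9: 'bb' -> no
  Position 10: 'bb' -> no
  Position 11: 'ba' -> MATCH
Total matches: 3

3


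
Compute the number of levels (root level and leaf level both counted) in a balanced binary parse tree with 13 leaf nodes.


In a balanced binary tree with n leaves the deepest leaf is ceil(log2(n)) edges below the root,
so counting node levels inclusive of root and leaves gives ceil(log2(n)) + 1 levels.
log2(13) = 3.7004
ceil(3.7004) = 4
levels = 4 + 1 = 5

5


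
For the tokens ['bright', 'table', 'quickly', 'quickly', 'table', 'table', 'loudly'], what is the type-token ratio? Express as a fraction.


Tokens: 7
Unique types: ('bright', 'loudly', 'quickly', 'table') = 4
TTR = 4/7
Already in lowest terms.

4/7


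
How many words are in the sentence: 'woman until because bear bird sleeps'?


Counting words by splitting on spaces:
  Word 1: 'woman'
  Word 2: 'until'
  Word 3: 'because'
  Word 4: 'bear'
  Word 5: 'bird'
  Word 6: 'sleeps'
Total words: 6

6


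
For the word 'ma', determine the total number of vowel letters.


Scanning each character of 'ma':
  Position 1: 'm' -> consonant (running count: 0)
  Position 2: 'a' -> vowel (running count: 1)
Total vowels: 1

1


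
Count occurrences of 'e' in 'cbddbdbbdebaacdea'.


Scanning 'cbddbdbbdebaacdea' for 'e':
  Position 9: 'e' -> MATCH (count: 1)
  Position 15: 'e' -> MATCH (count: 2)
Total occurrences of 'e': 2

2


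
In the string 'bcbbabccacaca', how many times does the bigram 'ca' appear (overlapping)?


Scanning 'bcbbabccacaca' for bigram 'ca':
  Position 0: 'bc' -> no
  Position 1: 'cb' -> no
  Position 2: 'bb' -> no
  Position 3: 'ba' -> no
  Position 4: 'ab' -> no
  Position 5: 'bc' -> no
  Position 6: 'cc' -> no
  Position 7: 'ca' -> MATCH
  Position 8: 'ac' -> no
  Position 9: 'ca' -> MATCH
  Position 10: 'ac' -> no
  Position 11: 'ca' -> MATCH
Total matches: 3

3


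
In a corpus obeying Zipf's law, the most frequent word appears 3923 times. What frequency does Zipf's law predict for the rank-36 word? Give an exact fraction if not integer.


Zipf's law: freq(rank) = f1 / rank
f1 = 3923, rank = 36
freq = 3923 / 36
GCD(3923, 36) = 1
Simplified: 3923/36

3923/36


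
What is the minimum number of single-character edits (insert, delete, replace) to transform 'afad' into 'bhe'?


Building DP table for s1='afad' (len 4) and s2='bhe' (len 3):
       b  h  e
    0  1  2  3
  a 1  1  2  3
  f 2  2  2  3
  a 3  3  3  3
  d 4  4  4  4
Edit distance = dp[4][3] = 4

4


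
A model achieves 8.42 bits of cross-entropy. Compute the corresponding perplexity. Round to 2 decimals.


Perplexity formula: PP = 2^H
H = 8.42
PP = 2^8.42
Decompose: 2^8.42 = 2^8 * 2^0.42
2^8 = 256, 2^0.42 ~ 1.3379276
PP ~ 256 * 1.3379276 = 342.5094656
Rounded to 2 decimals: 342.51

342.51


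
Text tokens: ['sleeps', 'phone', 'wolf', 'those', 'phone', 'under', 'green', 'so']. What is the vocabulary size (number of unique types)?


Listing all tokens and tracking unique types:
  Token 1: 'sleeps' -> NEW (unique so far: 1)
  Token 2: 'phone' -> NEW (unique so far: 2)
  Token 3: 'wolf' -> NEW (unique so far: 3)
  Token 4: 'those' -> NEW (unique so far: 4)
  Token 5: 'phone' -> duplicate (unique so far: 4)
  Token 6: 'under' -> NEW (unique so far: 5)
  Token 7: 'green' -> NEW (unique so far: 6)
  Token 8: 'so' -> NEW (unique so far: 7)
Unique types: ('green', 'phone', 'sleeps', 'so', 'those', 'under', 'wolf')
Vocabulary size: 7

7


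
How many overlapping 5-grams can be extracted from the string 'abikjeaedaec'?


String 'abikjeaedaec' has length L = 12.
Number of overlapping n-grams = L - n + 1
Substituting: 12 - 5 + 1 = 8

8


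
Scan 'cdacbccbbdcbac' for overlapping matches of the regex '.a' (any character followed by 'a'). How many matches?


Pattern: .a means any character followed by 'a'.
Scanning 'cdacbccbbdcbac' position-by-position:
  Pos 0: window 'cd' -> no
  Pos 1: window 'da' -> MATCH
  Pos 2: window 'ac' -> no
  Pos 3: window 'cb' -> no
  Pos 4: window 'bc' -> no
  Pos 5: window 'cc' -> no
  Pos 6: window 'cb' -> no
  Pos 7: window 'bb' -> no
  Pos 8: window 'bd' -> no
  Pos 9: window 'dc' -> no
  Pos 10: window 'cb' -> no
  Pos 11: window 'ba' -> MATCH
  Pos 12: window 'ac' -> no
  Pos 13: window 'c' -> no
Total matches: 2

2


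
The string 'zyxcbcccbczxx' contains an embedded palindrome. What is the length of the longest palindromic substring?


Scanning 'zyxcbcccbczxx' for palindromic substrings.
Substring at positions 3-9: 'cbcccbc'.
Check: reverse('cbcccbc') = 'cbcccbc' -> palindrome confirmed.
Neighbouring characters ('x' / 'z') break symmetry, so it cannot extend further.
No longer palindromic substring exists; longest length = 7

7


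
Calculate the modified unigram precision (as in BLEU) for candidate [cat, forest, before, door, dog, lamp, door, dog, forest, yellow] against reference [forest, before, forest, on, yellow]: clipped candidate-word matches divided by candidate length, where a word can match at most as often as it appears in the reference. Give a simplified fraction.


Reference word counts: {'before': 1, 'forest': 2, 'on': 1, 'yellow': 1}
Checking each candidate word (with clipping):
  'cat' -> not in reference -> no match (matches: 0)
  'forest' -> in reference (ref count 2, used 1/2) -> match (matches: 1)
  'before' -> in reference (ref count 1, used 1/1) -> match (matches: 2)
  'door' -> not in reference -> no match (matches: 2)
  'dog' -> not in reference -> no match (matches: 2)
  'lamp' -> not in reference -> no match (matches: 2)
  'door' -> not in reference -> no match (matches: 2)
  'dog' -> not in reference -> no match (matches: 2)
  'forest' -> in reference (ref count 2, used 2/2) -> match (matches: 3)
  'yellow' -> in reference (ref count 1, used 1/1) -> match (matches: 4)
Clipped matches: 4, Candidate length: 10
Precision = 4/10 = 2/5

2/5


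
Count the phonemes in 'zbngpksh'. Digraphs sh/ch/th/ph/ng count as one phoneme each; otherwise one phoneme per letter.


Parsing 'zbngpksh' greedily, digraphs first:
  'z' -> consonant phoneme (phonemes so far: 1)
  'b' -> consonant phoneme (phonemes so far: 2)
  'ng' -> digraph (1 consonant phoneme) (phonemes so far: 3)
  'p' -> consonant phoneme (phonemes so far: 4)
  'k' -> consonant phoneme (phonemes so far: 5)
  'sh' -> digraph (1 consonant phoneme) (phonemes so far: 6)
Total phonemes: 6

6


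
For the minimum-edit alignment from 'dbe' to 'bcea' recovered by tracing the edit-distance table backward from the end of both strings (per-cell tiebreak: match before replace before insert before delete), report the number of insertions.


Edit distance = 3. Backtracking from cell (3, 4) with preference match > replace > insert > delete,
then listing the resulting alignment 'dbe' -> 'bcea' left to right:
  Step 1: replace d->b
  Step 2: replace b->c
  Step 3: keep 'e'
  Step 4: insert 'a' [insertion #1]
Total insertions: 1

1


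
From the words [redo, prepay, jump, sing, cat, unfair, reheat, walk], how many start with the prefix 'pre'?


Checking each word for prefix 'pre':
  'redo' -> no (count: 0)
  'prepay' -> YES, starts with 'pre' (count: 1)
  'jump' -> no (count: 1)
  'sing' -> no (count: 1)
  'cat' -> no (count: 1)
  'unfair' -> no (count: 1)
  'reheat' -> no (count: 1)
  'walk' -> no (count: 1)
Total with prefix 'pre': 1

1


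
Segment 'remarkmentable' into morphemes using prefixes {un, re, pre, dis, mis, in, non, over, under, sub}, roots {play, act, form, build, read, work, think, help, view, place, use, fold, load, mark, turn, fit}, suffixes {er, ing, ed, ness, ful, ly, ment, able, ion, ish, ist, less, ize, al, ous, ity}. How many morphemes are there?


Segmenting 'remarkmentable' against the inventory:
  're' -> prefix (morpheme 1)
  'mark' -> root (morpheme 2)
  'ment' -> suffix (morpheme 3)
  'able' -> suffix (morpheme 4)
Total morphemes: 4

4


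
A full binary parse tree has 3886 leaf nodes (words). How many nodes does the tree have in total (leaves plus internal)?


Leaf nodes (terminals): 3886
Internal nodes = n - 1 = 3886 - 1 = 3885
Total = leaves + internal = 3886 + 3885 = 7771

7771


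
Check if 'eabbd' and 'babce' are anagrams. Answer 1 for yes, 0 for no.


Sort characters of 'eabbd': 'abbde'
Sort characters of 'babce': 'abbce'
Sorted forms differ -> they are NOT anagrams
Result: 0

0


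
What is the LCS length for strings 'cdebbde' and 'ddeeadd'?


DP table for LCS of 'cdebbde' and 'ddeeadd':
       d  d  e  e  a  d  d
    0  0  0  0  0  0  0  0
  c 0  0  0  0  0  0  0  0
  d 0  1  1  1  1  1  1  1
  e 0  1  1  2  2  2  2  2
  b 0  1  1  2  2  2  2  2
  b 0  1  1  2  2  2  2  2
  d 0  1  2  2  2  2  3  3
  e 0  1  2  3  3  3  3  3
LCS: 'ded'
LCS length = 3

3


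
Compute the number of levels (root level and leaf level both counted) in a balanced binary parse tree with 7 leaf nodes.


In a balanced binary tree with n leaves the deepest leaf is ceil(log2(n)) edges below the root,
so counting node levels inclusive of root and leaves gives ceil(log2(n)) + 1 levels.
log2(7) = 2.8074
ceil(2.8074) = 3
levels = 3 + 1 = 4

4


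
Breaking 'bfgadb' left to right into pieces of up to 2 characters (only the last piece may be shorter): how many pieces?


'bfgadb' has 6 characters.
Chunking with max size 2:
  Chunk 1: 'bf' (positions 0-1)
  Chunk 2: 'ga' (positions 2-3)
  Chunk 3: 'db' (positions 4-5)
Total chunks: ceil(6 / 2) = 3

3


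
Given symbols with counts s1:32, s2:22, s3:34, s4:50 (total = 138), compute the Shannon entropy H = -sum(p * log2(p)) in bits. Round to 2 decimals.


Computing entropy H = -sum(p_i * log2(p_i)):
  s1: p = 32/138 = 0.2319, -p*log2(p) = 0.4889
  s2: p = 22/138 = 0.1594, -p*log2(p) = 0.4223
  s3: p = 34/138 = 0.2464, -p*log2(p) = 0.4979
  s4: p = 50/138 = 0.3623, -p*log2(p) = 0.5307
H = sum of terms = 1.9398
Rounded to 2 decimals: 1.94

1.94


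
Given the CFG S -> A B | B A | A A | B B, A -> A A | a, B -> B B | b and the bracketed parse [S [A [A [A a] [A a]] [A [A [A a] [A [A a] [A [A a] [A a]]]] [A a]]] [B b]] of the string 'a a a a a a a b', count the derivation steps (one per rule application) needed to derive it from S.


Every bracketed nonterminal node [X ...] in the tree is produced by exactly one rule application.
Reading the tree off as a leftmost derivation:
  Step 1: S  =>  A B   (applied S -> A B)
  Step 2: A B  =>  A A B   (applied A -> A A)
  Step 3: A A B  =>  A A A B   (applied A -> A A)
  Step 4: A A A B  =>  a A A B   (applied A -> a)
  Step 5: a A A B  =>  a a A B   (applied A -> a)
  Step 6: a a A B  =>  a a A A B   (applied A -> A A)
  Step 7: a a A A B  =>  a a A A A B   (applied A -> A A)
  Step 8: a a A A A B  =>  a a a A A B   (applied A -> a)
  Step 9: a a a A A B  =>  a a a A A A B   (applied A -> A A)
  Step 10: a a a A A A B  =>  a a a a A A B   (applied A -> a)
  Step 11: a a a a A A B  =>  a a a a A A A B   (applied A -> A A)
  Step 12: a a a a A A A B  =>  a a a a a A A B   (applied A -> a)
  Step 13: a a a a a A A B  =>  a a a a a a A B   (applied A -> a)
  Step 14: a a a a a a A B  =>  a a a a a a a B   (applied A -> a)
  Step 15: a a a a a a a B  =>  a a a a a a a b   (applied B -> b)
Final yield: a a a a a a a b
Total rewrite steps: 15

15


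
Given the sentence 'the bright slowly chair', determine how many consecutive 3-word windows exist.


Word trigrams from [4] words:
  Trigram 1: (the bright slowly)
  Trigram 2: (bright slowly chair)
Total word trigrams: 4 - 2 = 2

2


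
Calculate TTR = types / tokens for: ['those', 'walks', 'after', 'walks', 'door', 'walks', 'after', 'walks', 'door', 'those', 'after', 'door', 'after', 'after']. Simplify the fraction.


Tokens: 14
Unique types: ('after', 'door', 'those', 'walks') = 4
TTR = 4/14
Simplify: divide both by 2 -> 2/7
TTR = 2/7

2/7


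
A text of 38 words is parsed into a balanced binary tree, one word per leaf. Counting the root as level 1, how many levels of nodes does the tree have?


In a balanced binary tree with n leaves the deepest leaf is ceil(log2(n)) edges below the root,
so counting node levels inclusive of root and leaves gives ceil(log2(n)) + 1 levels.
log2(38) = 5.2479
ceil(5.2479) = 6
levels = 6 + 1 = 7

7
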